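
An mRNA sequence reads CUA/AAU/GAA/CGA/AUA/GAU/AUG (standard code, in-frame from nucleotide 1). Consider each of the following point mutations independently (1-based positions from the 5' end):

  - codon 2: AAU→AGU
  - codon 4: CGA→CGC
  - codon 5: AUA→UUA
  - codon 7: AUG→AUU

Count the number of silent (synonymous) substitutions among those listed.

1

Codon 2: AAU (Asn) → AGU (Ser) — missense.
Codon 4: CGA (Arg) → CGC (Arg) — synonymous.
Codon 5: AUA (Ile) → UUA (Leu) — missense.
Codon 7: AUG (Met) → AUU (Ile) — missense.
Synonymous: 1 of 4.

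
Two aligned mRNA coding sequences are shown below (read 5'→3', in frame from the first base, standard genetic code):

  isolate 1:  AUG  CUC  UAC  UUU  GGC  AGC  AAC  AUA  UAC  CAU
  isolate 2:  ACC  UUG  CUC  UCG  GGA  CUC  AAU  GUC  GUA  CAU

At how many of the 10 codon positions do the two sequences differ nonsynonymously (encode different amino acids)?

Codon 1: AUG Met / ACC Thr — nonsynonymous.
Codon 2: CUC Leu / UUG Leu — synonymous.
Codon 3: UAC Tyr / CUC Leu — nonsynonymous.
Codon 4: UUU Phe / UCG Ser — nonsynonymous.
Codon 5: GGC Gly / GGA Gly — synonymous.
Codon 6: AGC Ser / CUC Leu — nonsynonymous.
Codon 7: AAC Asn / AAU Asn — synonymous.
Codon 8: AUA Ile / GUC Val — nonsynonymous.
Codon 9: UAC Tyr / GUA Val — nonsynonymous.
Codon 10: CAU His / CAU His — identical.
Nonsynonymous differences: 6.

6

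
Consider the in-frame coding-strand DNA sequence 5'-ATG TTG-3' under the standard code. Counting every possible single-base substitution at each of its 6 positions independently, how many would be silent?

2

Codon 1 (ATG, Met): 0 synonymous substitutions.
Codon 2 (TTG, Leu): 2 synonymous substitutions.
Total: 0 + 2 = 2.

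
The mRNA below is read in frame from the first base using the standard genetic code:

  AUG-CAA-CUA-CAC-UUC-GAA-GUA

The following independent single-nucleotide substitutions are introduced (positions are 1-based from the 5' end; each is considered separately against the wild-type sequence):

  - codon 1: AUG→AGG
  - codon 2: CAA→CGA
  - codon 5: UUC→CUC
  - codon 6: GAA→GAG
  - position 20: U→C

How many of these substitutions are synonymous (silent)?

Codon 1: AUG (Met) → AGG (Arg) — missense.
Codon 2: CAA (Gln) → CGA (Arg) — missense.
Codon 5: UUC (Phe) → CUC (Leu) — missense.
Codon 6: GAA (Glu) → GAG (Glu) — synonymous.
Codon 7: GUA (Val) → GCA (Ala) — missense.
Synonymous: 1 of 5.

1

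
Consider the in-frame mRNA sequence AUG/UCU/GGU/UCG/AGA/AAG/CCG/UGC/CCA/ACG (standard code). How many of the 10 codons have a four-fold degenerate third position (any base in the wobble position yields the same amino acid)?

Codon 1 AUG (Met): third position 1-fold.
Codon 2 UCU (Ser): third position 4-fold.
Codon 3 GGU (Gly): third position 4-fold.
Codon 4 UCG (Ser): third position 4-fold.
Codon 5 AGA (Arg): third position 2-fold.
Codon 6 AAG (Lys): third position 2-fold.
Codon 7 CCG (Pro): third position 4-fold.
Codon 8 UGC (Cys): third position 2-fold.
Codon 9 CCA (Pro): third position 4-fold.
Codon 10 ACG (Thr): third position 4-fold.
Four-fold degenerate third positions: 6.

6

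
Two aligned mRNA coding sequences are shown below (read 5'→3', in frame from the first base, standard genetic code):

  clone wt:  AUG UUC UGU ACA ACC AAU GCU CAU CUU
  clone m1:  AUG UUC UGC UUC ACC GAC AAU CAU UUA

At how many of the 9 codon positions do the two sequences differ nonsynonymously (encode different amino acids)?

Codon 1: AUG Met / AUG Met — identical.
Codon 2: UUC Phe / UUC Phe — identical.
Codon 3: UGU Cys / UGC Cys — synonymous.
Codon 4: ACA Thr / UUC Phe — nonsynonymous.
Codon 5: ACC Thr / ACC Thr — identical.
Codon 6: AAU Asn / GAC Asp — nonsynonymous.
Codon 7: GCU Ala / AAU Asn — nonsynonymous.
Codon 8: CAU His / CAU His — identical.
Codon 9: CUU Leu / UUA Leu — synonymous.
Nonsynonymous differences: 3.

3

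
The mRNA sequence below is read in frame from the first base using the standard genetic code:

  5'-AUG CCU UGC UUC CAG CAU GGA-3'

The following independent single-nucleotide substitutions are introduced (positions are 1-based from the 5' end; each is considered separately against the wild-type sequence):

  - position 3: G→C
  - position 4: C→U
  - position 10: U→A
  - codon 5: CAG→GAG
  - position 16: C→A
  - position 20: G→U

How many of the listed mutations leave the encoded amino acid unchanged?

0

Codon 1: AUG (Met) → AUC (Ile) — missense.
Codon 2: CCU (Pro) → UCU (Ser) — missense.
Codon 4: UUC (Phe) → AUC (Ile) — missense.
Codon 5: CAG (Gln) → GAG (Glu) — missense.
Codon 6: CAU (His) → AAU (Asn) — missense.
Codon 7: GGA (Gly) → GUA (Val) — missense.
Synonymous: 0 of 6.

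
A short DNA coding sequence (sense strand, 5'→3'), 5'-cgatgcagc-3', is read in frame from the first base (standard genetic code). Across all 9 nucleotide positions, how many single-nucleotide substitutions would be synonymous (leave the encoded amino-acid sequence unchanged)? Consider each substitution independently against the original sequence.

Codon 1 (CGA, Arg): 4 synonymous substitutions.
Codon 2 (TGC, Cys): 1 synonymous substitution.
Codon 3 (AGC, Ser): 1 synonymous substitution.
Total: 4 + 1 + 1 = 6.

6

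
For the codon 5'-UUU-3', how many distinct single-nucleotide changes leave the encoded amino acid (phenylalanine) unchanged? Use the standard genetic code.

Position 1: none → 0 synonymous.
Position 2: none → 0 synonymous.
Position 3: UUC → 1 synonymous.
Total: 0 + 0 + 1 = 1.

1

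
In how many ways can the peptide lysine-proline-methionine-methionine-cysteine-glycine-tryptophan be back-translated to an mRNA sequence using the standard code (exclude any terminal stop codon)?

Lys: 2 codons.
Pro: 4 codons.
Met: 1 codon.
Met: 1 codon.
Cys: 2 codons.
Gly: 4 codons.
Trp: 1 codon.
2 × 4 × 1 × 1 × 2 × 4 × 1 = 64.

64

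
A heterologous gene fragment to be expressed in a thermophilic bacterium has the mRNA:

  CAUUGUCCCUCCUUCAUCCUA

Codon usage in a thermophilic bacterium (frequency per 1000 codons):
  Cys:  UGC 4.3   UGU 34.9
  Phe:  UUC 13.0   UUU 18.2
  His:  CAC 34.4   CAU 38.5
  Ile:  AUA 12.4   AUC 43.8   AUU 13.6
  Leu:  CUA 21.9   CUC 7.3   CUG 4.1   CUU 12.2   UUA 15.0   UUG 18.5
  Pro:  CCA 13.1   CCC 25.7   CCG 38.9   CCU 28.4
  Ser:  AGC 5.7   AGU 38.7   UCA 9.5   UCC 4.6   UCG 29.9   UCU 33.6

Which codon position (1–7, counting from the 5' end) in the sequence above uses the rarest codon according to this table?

4

Codon 1 CAU (His): 38.5 per 1000.
Codon 2 UGU (Cys): 34.9 per 1000.
Codon 3 CCC (Pro): 25.7 per 1000.
Codon 4 UCC (Ser): 4.6 per 1000.
Codon 5 UUC (Phe): 13.0 per 1000.
Codon 6 AUC (Ile): 43.8 per 1000.
Codon 7 CUA (Leu): 21.9 per 1000.
Lowest frequency is 4.6 at codon 4.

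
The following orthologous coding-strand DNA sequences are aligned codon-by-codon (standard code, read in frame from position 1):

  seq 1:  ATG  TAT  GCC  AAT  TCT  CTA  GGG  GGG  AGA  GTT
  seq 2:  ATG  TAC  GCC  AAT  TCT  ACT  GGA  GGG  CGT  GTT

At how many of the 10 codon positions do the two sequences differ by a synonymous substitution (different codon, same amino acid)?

3

Codon 1: ATG Met / ATG Met — identical.
Codon 2: TAT Tyr / TAC Tyr — synonymous.
Codon 3: GCC Ala / GCC Ala — identical.
Codon 4: AAT Asn / AAT Asn — identical.
Codon 5: TCT Ser / TCT Ser — identical.
Codon 6: CTA Leu / ACT Thr — nonsynonymous.
Codon 7: GGG Gly / GGA Gly — synonymous.
Codon 8: GGG Gly / GGG Gly — identical.
Codon 9: AGA Arg / CGT Arg — synonymous.
Codon 10: GTT Val / GTT Val — identical.
Synonymous differences: 3.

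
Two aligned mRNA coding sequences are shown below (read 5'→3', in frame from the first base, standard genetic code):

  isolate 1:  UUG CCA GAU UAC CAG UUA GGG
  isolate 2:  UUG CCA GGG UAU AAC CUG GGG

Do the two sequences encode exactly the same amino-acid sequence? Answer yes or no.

no

Codon 1: UUG Leu / UUG Leu — identical.
Codon 2: CCA Pro / CCA Pro — identical.
Codon 3: GAU Asp / GGG Gly — nonsynonymous.
Codon 4: UAC Tyr / UAU Tyr — synonymous.
Codon 5: CAG Gln / AAC Asn — nonsynonymous.
Codon 6: UUA Leu / CUG Leu — synonymous.
Codon 7: GGG Gly / GGG Gly — identical.
Nonsynonymous differences: 2 → different protein.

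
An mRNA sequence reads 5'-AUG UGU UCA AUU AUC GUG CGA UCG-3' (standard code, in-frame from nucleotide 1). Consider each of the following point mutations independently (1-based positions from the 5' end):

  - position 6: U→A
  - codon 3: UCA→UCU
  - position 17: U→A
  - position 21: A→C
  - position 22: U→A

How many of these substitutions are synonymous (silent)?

Codon 2: UGU (Cys) → UGA (Stop) — nonsense.
Codon 3: UCA (Ser) → UCU (Ser) — synonymous.
Codon 6: GUG (Val) → GAG (Glu) — missense.
Codon 7: CGA (Arg) → CGC (Arg) — synonymous.
Codon 8: UCG (Ser) → ACG (Thr) — missense.
Synonymous: 2 of 5.

2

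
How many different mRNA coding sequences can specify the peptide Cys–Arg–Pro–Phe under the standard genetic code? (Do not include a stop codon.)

96

Cys: 2 codons.
Arg: 6 codons.
Pro: 4 codons.
Phe: 2 codons.
2 × 6 × 4 × 2 = 96.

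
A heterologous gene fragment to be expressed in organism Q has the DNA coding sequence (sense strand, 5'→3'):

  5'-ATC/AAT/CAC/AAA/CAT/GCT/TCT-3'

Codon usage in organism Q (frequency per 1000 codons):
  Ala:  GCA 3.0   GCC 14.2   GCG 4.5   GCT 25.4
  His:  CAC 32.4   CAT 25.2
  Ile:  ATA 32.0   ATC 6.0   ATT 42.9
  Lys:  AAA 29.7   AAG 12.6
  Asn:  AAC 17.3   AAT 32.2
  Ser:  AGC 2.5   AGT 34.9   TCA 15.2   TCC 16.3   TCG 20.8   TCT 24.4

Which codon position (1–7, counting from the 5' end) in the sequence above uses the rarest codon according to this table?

Codon 1 ATC (Ile): 6.0 per 1000.
Codon 2 AAT (Asn): 32.2 per 1000.
Codon 3 CAC (His): 32.4 per 1000.
Codon 4 AAA (Lys): 29.7 per 1000.
Codon 5 CAT (His): 25.2 per 1000.
Codon 6 GCT (Ala): 25.4 per 1000.
Codon 7 TCT (Ser): 24.4 per 1000.
Lowest frequency is 6.0 at codon 1.

1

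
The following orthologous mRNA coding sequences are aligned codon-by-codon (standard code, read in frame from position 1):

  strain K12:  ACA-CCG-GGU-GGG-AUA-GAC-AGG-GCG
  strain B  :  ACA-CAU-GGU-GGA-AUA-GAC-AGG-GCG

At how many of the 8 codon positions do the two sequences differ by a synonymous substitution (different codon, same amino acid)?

1

Codon 1: ACA Thr / ACA Thr — identical.
Codon 2: CCG Pro / CAU His — nonsynonymous.
Codon 3: GGU Gly / GGU Gly — identical.
Codon 4: GGG Gly / GGA Gly — synonymous.
Codon 5: AUA Ile / AUA Ile — identical.
Codon 6: GAC Asp / GAC Asp — identical.
Codon 7: AGG Arg / AGG Arg — identical.
Codon 8: GCG Ala / GCG Ala — identical.
Synonymous differences: 1.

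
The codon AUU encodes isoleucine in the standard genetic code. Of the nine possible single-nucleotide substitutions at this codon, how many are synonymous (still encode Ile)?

2

Position 1: none → 0 synonymous.
Position 2: none → 0 synonymous.
Position 3: AUC, AUA → 2 synonymous.
Total: 0 + 0 + 2 = 2.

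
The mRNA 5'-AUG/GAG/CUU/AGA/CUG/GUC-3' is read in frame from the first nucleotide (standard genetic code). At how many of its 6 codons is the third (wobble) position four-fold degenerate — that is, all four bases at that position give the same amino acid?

Codon 1 AUG (Met): third position 1-fold.
Codon 2 GAG (Glu): third position 2-fold.
Codon 3 CUU (Leu): third position 4-fold.
Codon 4 AGA (Arg): third position 2-fold.
Codon 5 CUG (Leu): third position 4-fold.
Codon 6 GUC (Val): third position 4-fold.
Four-fold degenerate third positions: 3.

3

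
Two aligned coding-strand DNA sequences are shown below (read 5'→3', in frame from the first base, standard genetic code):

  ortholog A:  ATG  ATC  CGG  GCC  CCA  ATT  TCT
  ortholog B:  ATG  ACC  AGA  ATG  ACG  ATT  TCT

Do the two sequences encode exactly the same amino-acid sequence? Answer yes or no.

no

Codon 1: ATG Met / ATG Met — identical.
Codon 2: ATC Ile / ACC Thr — nonsynonymous.
Codon 3: CGG Arg / AGA Arg — synonymous.
Codon 4: GCC Ala / ATG Met — nonsynonymous.
Codon 5: CCA Pro / ACG Thr — nonsynonymous.
Codon 6: ATT Ile / ATT Ile — identical.
Codon 7: TCT Ser / TCT Ser — identical.
Nonsynonymous differences: 3 → different protein.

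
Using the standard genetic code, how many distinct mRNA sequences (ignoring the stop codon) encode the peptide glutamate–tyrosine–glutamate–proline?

Glu: 2 codons.
Tyr: 2 codons.
Glu: 2 codons.
Pro: 4 codons.
2 × 2 × 2 × 4 = 32.

32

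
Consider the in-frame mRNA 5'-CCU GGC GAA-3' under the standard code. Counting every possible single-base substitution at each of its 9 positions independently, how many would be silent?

Codon 1 (CCU, Pro): 3 synonymous substitutions.
Codon 2 (GGC, Gly): 3 synonymous substitutions.
Codon 3 (GAA, Glu): 1 synonymous substitution.
Total: 3 + 3 + 1 = 7.

7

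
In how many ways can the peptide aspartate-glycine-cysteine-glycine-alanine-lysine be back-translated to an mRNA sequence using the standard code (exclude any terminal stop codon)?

512

Asp: 2 codons.
Gly: 4 codons.
Cys: 2 codons.
Gly: 4 codons.
Ala: 4 codons.
Lys: 2 codons.
2 × 4 × 2 × 4 × 4 × 2 = 512.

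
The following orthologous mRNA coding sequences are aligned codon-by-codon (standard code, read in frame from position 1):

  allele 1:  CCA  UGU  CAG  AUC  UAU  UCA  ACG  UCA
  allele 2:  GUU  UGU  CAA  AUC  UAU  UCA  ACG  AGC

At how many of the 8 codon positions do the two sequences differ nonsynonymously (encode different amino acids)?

Codon 1: CCA Pro / GUU Val — nonsynonymous.
Codon 2: UGU Cys / UGU Cys — identical.
Codon 3: CAG Gln / CAA Gln — synonymous.
Codon 4: AUC Ile / AUC Ile — identical.
Codon 5: UAU Tyr / UAU Tyr — identical.
Codon 6: UCA Ser / UCA Ser — identical.
Codon 7: ACG Thr / ACG Thr — identical.
Codon 8: UCA Ser / AGC Ser — synonymous.
Nonsynonymous differences: 1.

1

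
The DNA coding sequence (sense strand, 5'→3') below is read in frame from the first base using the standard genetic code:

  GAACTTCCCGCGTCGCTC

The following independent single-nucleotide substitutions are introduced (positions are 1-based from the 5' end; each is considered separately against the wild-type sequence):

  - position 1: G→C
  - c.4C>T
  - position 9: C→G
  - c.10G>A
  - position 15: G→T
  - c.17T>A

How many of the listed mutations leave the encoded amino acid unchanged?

2

Codon 1: GAA (Glu) → CAA (Gln) — missense.
Codon 2: CTT (Leu) → TTT (Phe) — missense.
Codon 3: CCC (Pro) → CCG (Pro) — synonymous.
Codon 4: GCG (Ala) → ACG (Thr) — missense.
Codon 5: TCG (Ser) → TCT (Ser) — synonymous.
Codon 6: CTC (Leu) → CAC (His) — missense.
Synonymous: 2 of 6.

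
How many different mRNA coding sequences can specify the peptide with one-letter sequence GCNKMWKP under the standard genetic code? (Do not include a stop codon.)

256

Gly: 4 codons.
Cys: 2 codons.
Asn: 2 codons.
Lys: 2 codons.
Met: 1 codon.
Trp: 1 codon.
Lys: 2 codons.
Pro: 4 codons.
4 × 2 × 2 × 2 × 1 × 1 × 2 × 4 = 256.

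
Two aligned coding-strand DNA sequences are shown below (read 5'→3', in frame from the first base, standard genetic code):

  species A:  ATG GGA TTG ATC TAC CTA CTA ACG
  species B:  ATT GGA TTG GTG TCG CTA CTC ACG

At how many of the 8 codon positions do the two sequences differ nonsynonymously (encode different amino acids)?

Codon 1: ATG Met / ATT Ile — nonsynonymous.
Codon 2: GGA Gly / GGA Gly — identical.
Codon 3: TTG Leu / TTG Leu — identical.
Codon 4: ATC Ile / GTG Val — nonsynonymous.
Codon 5: TAC Tyr / TCG Ser — nonsynonymous.
Codon 6: CTA Leu / CTA Leu — identical.
Codon 7: CTA Leu / CTC Leu — synonymous.
Codon 8: ACG Thr / ACG Thr — identical.
Nonsynonymous differences: 3.

3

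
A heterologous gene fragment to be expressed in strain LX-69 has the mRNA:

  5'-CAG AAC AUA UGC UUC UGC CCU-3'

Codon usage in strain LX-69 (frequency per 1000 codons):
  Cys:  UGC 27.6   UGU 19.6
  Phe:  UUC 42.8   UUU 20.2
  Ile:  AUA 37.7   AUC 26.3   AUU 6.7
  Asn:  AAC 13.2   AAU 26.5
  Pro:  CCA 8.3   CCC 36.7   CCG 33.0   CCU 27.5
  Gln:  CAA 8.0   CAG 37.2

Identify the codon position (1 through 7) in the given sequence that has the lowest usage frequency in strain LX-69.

Codon 1 CAG (Gln): 37.2 per 1000.
Codon 2 AAC (Asn): 13.2 per 1000.
Codon 3 AUA (Ile): 37.7 per 1000.
Codon 4 UGC (Cys): 27.6 per 1000.
Codon 5 UUC (Phe): 42.8 per 1000.
Codon 6 UGC (Cys): 27.6 per 1000.
Codon 7 CCU (Pro): 27.5 per 1000.
Lowest frequency is 13.2 at codon 2.

2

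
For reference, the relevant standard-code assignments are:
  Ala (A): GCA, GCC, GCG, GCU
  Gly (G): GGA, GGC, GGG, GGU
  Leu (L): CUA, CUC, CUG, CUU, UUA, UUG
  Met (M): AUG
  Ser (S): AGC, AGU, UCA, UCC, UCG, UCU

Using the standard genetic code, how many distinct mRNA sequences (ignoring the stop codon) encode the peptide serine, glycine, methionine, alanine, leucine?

576

Ser: 6 codons.
Gly: 4 codons.
Met: 1 codon.
Ala: 4 codons.
Leu: 6 codons.
6 × 4 × 1 × 4 × 6 = 576.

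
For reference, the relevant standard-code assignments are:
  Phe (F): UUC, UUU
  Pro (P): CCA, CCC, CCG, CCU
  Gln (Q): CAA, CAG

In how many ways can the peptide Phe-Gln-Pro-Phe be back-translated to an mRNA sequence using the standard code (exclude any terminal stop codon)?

32

Phe: 2 codons.
Gln: 2 codons.
Pro: 4 codons.
Phe: 2 codons.
2 × 2 × 4 × 2 = 32.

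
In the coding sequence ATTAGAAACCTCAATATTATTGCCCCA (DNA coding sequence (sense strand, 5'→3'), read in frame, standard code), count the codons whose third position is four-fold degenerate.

3

Codon 1 ATT (Ile): third position 3-fold.
Codon 2 AGA (Arg): third position 2-fold.
Codon 3 AAC (Asn): third position 2-fold.
Codon 4 CTC (Leu): third position 4-fold.
Codon 5 AAT (Asn): third position 2-fold.
Codon 6 ATT (Ile): third position 3-fold.
Codon 7 ATT (Ile): third position 3-fold.
Codon 8 GCC (Ala): third position 4-fold.
Codon 9 CCA (Pro): third position 4-fold.
Four-fold degenerate third positions: 3.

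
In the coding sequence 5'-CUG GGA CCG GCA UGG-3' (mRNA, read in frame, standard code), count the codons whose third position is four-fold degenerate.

4

Codon 1 CUG (Leu): third position 4-fold.
Codon 2 GGA (Gly): third position 4-fold.
Codon 3 CCG (Pro): third position 4-fold.
Codon 4 GCA (Ala): third position 4-fold.
Codon 5 UGG (Trp): third position 1-fold.
Four-fold degenerate third positions: 4.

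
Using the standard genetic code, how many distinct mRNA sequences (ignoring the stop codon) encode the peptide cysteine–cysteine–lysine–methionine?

8

Cys: 2 codons.
Cys: 2 codons.
Lys: 2 codons.
Met: 1 codon.
2 × 2 × 2 × 1 = 8.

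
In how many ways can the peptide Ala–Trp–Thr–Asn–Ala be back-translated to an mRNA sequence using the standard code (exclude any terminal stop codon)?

Ala: 4 codons.
Trp: 1 codon.
Thr: 4 codons.
Asn: 2 codons.
Ala: 4 codons.
4 × 1 × 4 × 2 × 4 = 128.

128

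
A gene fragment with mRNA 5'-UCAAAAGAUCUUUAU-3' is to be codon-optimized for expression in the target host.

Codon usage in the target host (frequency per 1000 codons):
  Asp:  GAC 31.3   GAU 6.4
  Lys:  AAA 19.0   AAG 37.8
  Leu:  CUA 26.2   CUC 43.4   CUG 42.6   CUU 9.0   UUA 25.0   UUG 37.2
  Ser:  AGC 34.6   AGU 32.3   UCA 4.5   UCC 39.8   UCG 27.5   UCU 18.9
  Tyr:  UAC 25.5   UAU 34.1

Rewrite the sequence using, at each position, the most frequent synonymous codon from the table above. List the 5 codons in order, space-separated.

Codon 1 (Ser): best is UCC at 39.8.
Codon 2 (Lys): best is AAG at 37.8.
Codon 3 (Asp): best is GAC at 31.3.
Codon 4 (Leu): best is CUC at 43.4.
Codon 5 (Tyr): best is UAU at 34.1.

UCC AAG GAC CUC UAU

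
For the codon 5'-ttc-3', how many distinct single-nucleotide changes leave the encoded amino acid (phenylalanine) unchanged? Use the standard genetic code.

Position 1: none → 0 synonymous.
Position 2: none → 0 synonymous.
Position 3: TTT → 1 synonymous.
Total: 0 + 0 + 1 = 1.

1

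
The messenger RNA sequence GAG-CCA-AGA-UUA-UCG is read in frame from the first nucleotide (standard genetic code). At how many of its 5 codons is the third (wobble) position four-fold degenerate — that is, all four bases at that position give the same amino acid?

Codon 1 GAG (Glu): third position 2-fold.
Codon 2 CCA (Pro): third position 4-fold.
Codon 3 AGA (Arg): third position 2-fold.
Codon 4 UUA (Leu): third position 2-fold.
Codon 5 UCG (Ser): third position 4-fold.
Four-fold degenerate third positions: 2.

2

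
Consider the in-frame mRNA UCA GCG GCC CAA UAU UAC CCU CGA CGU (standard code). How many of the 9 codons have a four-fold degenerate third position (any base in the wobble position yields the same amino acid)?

6

Codon 1 UCA (Ser): third position 4-fold.
Codon 2 GCG (Ala): third position 4-fold.
Codon 3 GCC (Ala): third position 4-fold.
Codon 4 CAA (Gln): third position 2-fold.
Codon 5 UAU (Tyr): third position 2-fold.
Codon 6 UAC (Tyr): third position 2-fold.
Codon 7 CCU (Pro): third position 4-fold.
Codon 8 CGA (Arg): third position 4-fold.
Codon 9 CGU (Arg): third position 4-fold.
Four-fold degenerate third positions: 6.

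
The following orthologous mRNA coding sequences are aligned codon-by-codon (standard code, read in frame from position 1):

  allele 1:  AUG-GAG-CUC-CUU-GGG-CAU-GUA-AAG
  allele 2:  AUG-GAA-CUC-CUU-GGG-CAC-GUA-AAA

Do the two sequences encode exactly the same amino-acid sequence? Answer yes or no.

yes

Codon 1: AUG Met / AUG Met — identical.
Codon 2: GAG Glu / GAA Glu — synonymous.
Codon 3: CUC Leu / CUC Leu — identical.
Codon 4: CUU Leu / CUU Leu — identical.
Codon 5: GGG Gly / GGG Gly — identical.
Codon 6: CAU His / CAC His — synonymous.
Codon 7: GUA Val / GUA Val — identical.
Codon 8: AAG Lys / AAA Lys — synonymous.
Nonsynonymous differences: 0 → same protein.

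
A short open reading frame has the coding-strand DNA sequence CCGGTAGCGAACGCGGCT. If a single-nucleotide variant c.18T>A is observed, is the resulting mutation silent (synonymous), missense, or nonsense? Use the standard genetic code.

silent

Position 18 falls in codon 6: GCT → Ala.
After the substitution the codon is GCA → Ala.
Both encode Ala, so the change is synonymous.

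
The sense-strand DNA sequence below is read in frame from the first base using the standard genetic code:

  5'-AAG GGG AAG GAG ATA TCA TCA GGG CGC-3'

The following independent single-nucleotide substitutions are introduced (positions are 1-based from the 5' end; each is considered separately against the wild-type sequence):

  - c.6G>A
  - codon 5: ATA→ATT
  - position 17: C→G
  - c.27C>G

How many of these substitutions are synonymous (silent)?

3

Codon 2: GGG (Gly) → GGA (Gly) — synonymous.
Codon 5: ATA (Ile) → ATT (Ile) — synonymous.
Codon 6: TCA (Ser) → TGA (Stop) — nonsense.
Codon 9: CGC (Arg) → CGG (Arg) — synonymous.
Synonymous: 3 of 4.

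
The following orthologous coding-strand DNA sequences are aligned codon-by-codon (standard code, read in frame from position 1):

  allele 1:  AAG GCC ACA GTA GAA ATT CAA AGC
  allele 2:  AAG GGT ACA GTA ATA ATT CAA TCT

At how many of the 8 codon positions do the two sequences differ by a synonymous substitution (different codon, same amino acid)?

Codon 1: AAG Lys / AAG Lys — identical.
Codon 2: GCC Ala / GGT Gly — nonsynonymous.
Codon 3: ACA Thr / ACA Thr — identical.
Codon 4: GTA Val / GTA Val — identical.
Codon 5: GAA Glu / ATA Ile — nonsynonymous.
Codon 6: ATT Ile / ATT Ile — identical.
Codon 7: CAA Gln / CAA Gln — identical.
Codon 8: AGC Ser / TCT Ser — synonymous.
Synonymous differences: 1.

1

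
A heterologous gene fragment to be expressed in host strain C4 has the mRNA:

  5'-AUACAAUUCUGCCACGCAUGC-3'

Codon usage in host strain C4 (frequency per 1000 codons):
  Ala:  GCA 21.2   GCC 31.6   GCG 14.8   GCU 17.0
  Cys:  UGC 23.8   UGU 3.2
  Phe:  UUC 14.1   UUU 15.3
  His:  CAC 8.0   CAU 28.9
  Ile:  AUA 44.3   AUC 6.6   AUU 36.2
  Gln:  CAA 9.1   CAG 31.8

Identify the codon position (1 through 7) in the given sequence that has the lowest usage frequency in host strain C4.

Codon 1 AUA (Ile): 44.3 per 1000.
Codon 2 CAA (Gln): 9.1 per 1000.
Codon 3 UUC (Phe): 14.1 per 1000.
Codon 4 UGC (Cys): 23.8 per 1000.
Codon 5 CAC (His): 8.0 per 1000.
Codon 6 GCA (Ala): 21.2 per 1000.
Codon 7 UGC (Cys): 23.8 per 1000.
Lowest frequency is 8.0 at codon 5.

5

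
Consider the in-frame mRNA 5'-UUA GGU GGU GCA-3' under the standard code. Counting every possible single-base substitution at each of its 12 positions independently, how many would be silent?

11

Codon 1 (UUA, Leu): 2 synonymous substitutions.
Codon 2 (GGU, Gly): 3 synonymous substitutions.
Codon 3 (GGU, Gly): 3 synonymous substitutions.
Codon 4 (GCA, Ala): 3 synonymous substitutions.
Total: 2 + 3 + 3 + 3 = 11.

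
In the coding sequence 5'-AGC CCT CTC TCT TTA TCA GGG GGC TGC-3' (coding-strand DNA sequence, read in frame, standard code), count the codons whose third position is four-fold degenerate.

Codon 1 AGC (Ser): third position 2-fold.
Codon 2 CCT (Pro): third position 4-fold.
Codon 3 CTC (Leu): third position 4-fold.
Codon 4 TCT (Ser): third position 4-fold.
Codon 5 TTA (Leu): third position 2-fold.
Codon 6 TCA (Ser): third position 4-fold.
Codon 7 GGG (Gly): third position 4-fold.
Codon 8 GGC (Gly): third position 4-fold.
Codon 9 TGC (Cys): third position 2-fold.
Four-fold degenerate third positions: 6.

6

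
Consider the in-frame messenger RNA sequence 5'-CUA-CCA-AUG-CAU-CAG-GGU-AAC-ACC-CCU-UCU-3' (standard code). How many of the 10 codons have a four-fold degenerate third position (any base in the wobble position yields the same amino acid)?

6

Codon 1 CUA (Leu): third position 4-fold.
Codon 2 CCA (Pro): third position 4-fold.
Codon 3 AUG (Met): third position 1-fold.
Codon 4 CAU (His): third position 2-fold.
Codon 5 CAG (Gln): third position 2-fold.
Codon 6 GGU (Gly): third position 4-fold.
Codon 7 AAC (Asn): third position 2-fold.
Codon 8 ACC (Thr): third position 4-fold.
Codon 9 CCU (Pro): third position 4-fold.
Codon 10 UCU (Ser): third position 4-fold.
Four-fold degenerate third positions: 6.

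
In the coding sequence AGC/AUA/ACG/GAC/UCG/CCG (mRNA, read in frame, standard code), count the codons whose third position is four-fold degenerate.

Codon 1 AGC (Ser): third position 2-fold.
Codon 2 AUA (Ile): third position 3-fold.
Codon 3 ACG (Thr): third position 4-fold.
Codon 4 GAC (Asp): third position 2-fold.
Codon 5 UCG (Ser): third position 4-fold.
Codon 6 CCG (Pro): third position 4-fold.
Four-fold degenerate third positions: 3.

3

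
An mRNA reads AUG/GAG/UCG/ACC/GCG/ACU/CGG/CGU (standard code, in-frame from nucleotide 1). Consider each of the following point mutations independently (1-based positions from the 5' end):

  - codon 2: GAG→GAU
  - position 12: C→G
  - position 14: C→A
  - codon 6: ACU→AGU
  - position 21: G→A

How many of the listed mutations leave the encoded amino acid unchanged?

2

Codon 2: GAG (Glu) → GAU (Asp) — missense.
Codon 4: ACC (Thr) → ACG (Thr) — synonymous.
Codon 5: GCG (Ala) → GAG (Glu) — missense.
Codon 6: ACU (Thr) → AGU (Ser) — missense.
Codon 7: CGG (Arg) → CGA (Arg) — synonymous.
Synonymous: 2 of 5.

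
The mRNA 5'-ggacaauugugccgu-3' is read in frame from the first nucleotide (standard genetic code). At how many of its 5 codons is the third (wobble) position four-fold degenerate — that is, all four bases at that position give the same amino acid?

Codon 1 GGA (Gly): third position 4-fold.
Codon 2 CAA (Gln): third position 2-fold.
Codon 3 UUG (Leu): third position 2-fold.
Codon 4 UGC (Cys): third position 2-fold.
Codon 5 CGU (Arg): third position 4-fold.
Four-fold degenerate third positions: 2.

2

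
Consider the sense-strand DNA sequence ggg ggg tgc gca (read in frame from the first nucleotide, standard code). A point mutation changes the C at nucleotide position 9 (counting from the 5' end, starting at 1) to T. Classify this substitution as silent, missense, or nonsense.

Position 9 falls in codon 3: TGC → Cys.
After the substitution the codon is TGT → Cys.
Both encode Cys, so the change is synonymous.

silent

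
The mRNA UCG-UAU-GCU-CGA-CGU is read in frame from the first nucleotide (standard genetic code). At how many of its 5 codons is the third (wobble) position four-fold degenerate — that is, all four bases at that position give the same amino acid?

Codon 1 UCG (Ser): third position 4-fold.
Codon 2 UAU (Tyr): third position 2-fold.
Codon 3 GCU (Ala): third position 4-fold.
Codon 4 CGA (Arg): third position 4-fold.
Codon 5 CGU (Arg): third position 4-fold.
Four-fold degenerate third positions: 4.

4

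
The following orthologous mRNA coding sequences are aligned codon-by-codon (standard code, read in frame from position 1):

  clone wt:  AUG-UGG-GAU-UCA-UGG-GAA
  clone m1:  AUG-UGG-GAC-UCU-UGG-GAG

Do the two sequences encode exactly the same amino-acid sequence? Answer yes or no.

yes

Codon 1: AUG Met / AUG Met — identical.
Codon 2: UGG Trp / UGG Trp — identical.
Codon 3: GAU Asp / GAC Asp — synonymous.
Codon 4: UCA Ser / UCU Ser — synonymous.
Codon 5: UGG Trp / UGG Trp — identical.
Codon 6: GAA Glu / GAG Glu — synonymous.
Nonsynonymous differences: 0 → same protein.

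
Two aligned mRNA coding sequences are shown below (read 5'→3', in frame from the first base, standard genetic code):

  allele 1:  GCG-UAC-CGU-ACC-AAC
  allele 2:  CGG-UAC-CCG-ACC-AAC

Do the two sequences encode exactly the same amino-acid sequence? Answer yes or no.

no

Codon 1: GCG Ala / CGG Arg — nonsynonymous.
Codon 2: UAC Tyr / UAC Tyr — identical.
Codon 3: CGU Arg / CCG Pro — nonsynonymous.
Codon 4: ACC Thr / ACC Thr — identical.
Codon 5: AAC Asn / AAC Asn — identical.
Nonsynonymous differences: 2 → different protein.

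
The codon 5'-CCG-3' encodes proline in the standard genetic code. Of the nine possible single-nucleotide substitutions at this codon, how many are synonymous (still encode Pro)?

3

Position 1: none → 0 synonymous.
Position 2: none → 0 synonymous.
Position 3: CCU, CCC, CCA → 3 synonymous.
Total: 0 + 0 + 3 = 3.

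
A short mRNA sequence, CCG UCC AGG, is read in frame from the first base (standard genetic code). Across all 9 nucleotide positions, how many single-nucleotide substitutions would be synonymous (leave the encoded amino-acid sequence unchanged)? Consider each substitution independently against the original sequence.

8

Codon 1 (CCG, Pro): 3 synonymous substitutions.
Codon 2 (UCC, Ser): 3 synonymous substitutions.
Codon 3 (AGG, Arg): 2 synonymous substitutions.
Total: 3 + 3 + 2 = 8.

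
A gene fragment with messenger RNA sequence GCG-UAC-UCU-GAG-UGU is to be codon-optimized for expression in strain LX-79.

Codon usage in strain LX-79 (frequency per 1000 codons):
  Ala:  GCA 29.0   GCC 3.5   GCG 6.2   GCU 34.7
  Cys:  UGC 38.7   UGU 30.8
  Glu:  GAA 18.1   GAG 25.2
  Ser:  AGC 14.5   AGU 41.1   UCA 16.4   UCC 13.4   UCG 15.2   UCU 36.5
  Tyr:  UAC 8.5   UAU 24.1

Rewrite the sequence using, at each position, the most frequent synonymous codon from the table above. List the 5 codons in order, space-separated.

GCU UAU AGU GAG UGC

Codon 1 (Ala): best is GCU at 34.7.
Codon 2 (Tyr): best is UAU at 24.1.
Codon 3 (Ser): best is AGU at 41.1.
Codon 4 (Glu): best is GAG at 25.2.
Codon 5 (Cys): best is UGC at 38.7.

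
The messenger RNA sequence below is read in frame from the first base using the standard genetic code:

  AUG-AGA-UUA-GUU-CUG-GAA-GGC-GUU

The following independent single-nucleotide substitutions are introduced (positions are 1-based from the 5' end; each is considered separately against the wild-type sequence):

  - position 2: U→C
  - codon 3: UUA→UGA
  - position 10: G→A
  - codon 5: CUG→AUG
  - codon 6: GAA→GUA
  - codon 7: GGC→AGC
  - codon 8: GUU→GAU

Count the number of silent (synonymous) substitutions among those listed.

0

Codon 1: AUG (Met) → ACG (Thr) — missense.
Codon 3: UUA (Leu) → UGA (Stop) — nonsense.
Codon 4: GUU (Val) → AUU (Ile) — missense.
Codon 5: CUG (Leu) → AUG (Met) — missense.
Codon 6: GAA (Glu) → GUA (Val) — missense.
Codon 7: GGC (Gly) → AGC (Ser) — missense.
Codon 8: GUU (Val) → GAU (Asp) — missense.
Synonymous: 0 of 7.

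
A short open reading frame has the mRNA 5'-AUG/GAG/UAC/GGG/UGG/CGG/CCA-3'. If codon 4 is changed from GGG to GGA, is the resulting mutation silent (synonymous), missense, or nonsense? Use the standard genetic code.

silent

Position 12 falls in codon 4: GGG → Gly.
After the substitution the codon is GGA → Gly.
Both encode Gly, so the change is synonymous.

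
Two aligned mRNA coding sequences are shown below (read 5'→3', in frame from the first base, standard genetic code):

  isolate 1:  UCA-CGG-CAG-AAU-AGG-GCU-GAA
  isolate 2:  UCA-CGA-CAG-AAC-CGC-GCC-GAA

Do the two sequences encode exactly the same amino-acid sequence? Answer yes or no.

Codon 1: UCA Ser / UCA Ser — identical.
Codon 2: CGG Arg / CGA Arg — synonymous.
Codon 3: CAG Gln / CAG Gln — identical.
Codon 4: AAU Asn / AAC Asn — synonymous.
Codon 5: AGG Arg / CGC Arg — synonymous.
Codon 6: GCU Ala / GCC Ala — synonymous.
Codon 7: GAA Glu / GAA Glu — identical.
Nonsynonymous differences: 0 → same protein.

yes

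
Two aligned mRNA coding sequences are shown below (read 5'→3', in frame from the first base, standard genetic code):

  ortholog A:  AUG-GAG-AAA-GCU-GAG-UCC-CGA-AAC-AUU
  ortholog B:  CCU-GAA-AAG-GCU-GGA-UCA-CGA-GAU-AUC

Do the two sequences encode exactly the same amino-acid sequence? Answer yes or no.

no

Codon 1: AUG Met / CCU Pro — nonsynonymous.
Codon 2: GAG Glu / GAA Glu — synonymous.
Codon 3: AAA Lys / AAG Lys — synonymous.
Codon 4: GCU Ala / GCU Ala — identical.
Codon 5: GAG Glu / GGA Gly — nonsynonymous.
Codon 6: UCC Ser / UCA Ser — synonymous.
Codon 7: CGA Arg / CGA Arg — identical.
Codon 8: AAC Asn / GAU Asp — nonsynonymous.
Codon 9: AUU Ile / AUC Ile — synonymous.
Nonsynonymous differences: 3 → different protein.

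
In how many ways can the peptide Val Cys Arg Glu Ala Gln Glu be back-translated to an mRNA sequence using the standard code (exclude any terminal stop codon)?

1536

Val: 4 codons.
Cys: 2 codons.
Arg: 6 codons.
Glu: 2 codons.
Ala: 4 codons.
Gln: 2 codons.
Glu: 2 codons.
4 × 2 × 6 × 2 × 4 × 2 × 2 = 1536.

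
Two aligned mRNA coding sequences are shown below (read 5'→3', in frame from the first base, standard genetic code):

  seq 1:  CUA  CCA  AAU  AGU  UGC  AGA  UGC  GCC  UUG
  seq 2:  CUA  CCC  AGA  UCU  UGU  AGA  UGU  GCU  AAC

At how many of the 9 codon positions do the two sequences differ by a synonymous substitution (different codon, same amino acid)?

5

Codon 1: CUA Leu / CUA Leu — identical.
Codon 2: CCA Pro / CCC Pro — synonymous.
Codon 3: AAU Asn / AGA Arg — nonsynonymous.
Codon 4: AGU Ser / UCU Ser — synonymous.
Codon 5: UGC Cys / UGU Cys — synonymous.
Codon 6: AGA Arg / AGA Arg — identical.
Codon 7: UGC Cys / UGU Cys — synonymous.
Codon 8: GCC Ala / GCU Ala — synonymous.
Codon 9: UUG Leu / AAC Asn — nonsynonymous.
Synonymous differences: 5.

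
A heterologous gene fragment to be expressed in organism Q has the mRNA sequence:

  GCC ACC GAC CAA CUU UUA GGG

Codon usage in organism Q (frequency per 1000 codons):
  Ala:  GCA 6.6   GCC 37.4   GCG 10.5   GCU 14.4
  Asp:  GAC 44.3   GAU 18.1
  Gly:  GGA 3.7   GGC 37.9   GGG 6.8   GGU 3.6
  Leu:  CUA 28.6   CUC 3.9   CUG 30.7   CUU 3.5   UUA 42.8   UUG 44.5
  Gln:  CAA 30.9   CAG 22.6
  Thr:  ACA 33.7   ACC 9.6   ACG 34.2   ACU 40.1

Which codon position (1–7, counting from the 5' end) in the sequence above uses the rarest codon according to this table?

Codon 1 GCC (Ala): 37.4 per 1000.
Codon 2 ACC (Thr): 9.6 per 1000.
Codon 3 GAC (Asp): 44.3 per 1000.
Codon 4 CAA (Gln): 30.9 per 1000.
Codon 5 CUU (Leu): 3.5 per 1000.
Codon 6 UUA (Leu): 42.8 per 1000.
Codon 7 GGG (Gly): 6.8 per 1000.
Lowest frequency is 3.5 at codon 5.

5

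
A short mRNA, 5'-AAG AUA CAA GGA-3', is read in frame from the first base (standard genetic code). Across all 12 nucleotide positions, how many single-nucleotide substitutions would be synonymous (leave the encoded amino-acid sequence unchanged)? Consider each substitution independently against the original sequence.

7

Codon 1 (AAG, Lys): 1 synonymous substitution.
Codon 2 (AUA, Ile): 2 synonymous substitutions.
Codon 3 (CAA, Gln): 1 synonymous substitution.
Codon 4 (GGA, Gly): 3 synonymous substitutions.
Total: 1 + 2 + 1 + 3 = 7.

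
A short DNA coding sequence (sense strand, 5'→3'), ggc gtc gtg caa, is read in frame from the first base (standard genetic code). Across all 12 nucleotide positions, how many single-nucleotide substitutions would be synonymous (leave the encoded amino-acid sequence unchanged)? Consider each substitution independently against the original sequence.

Codon 1 (GGC, Gly): 3 synonymous substitutions.
Codon 2 (GTC, Val): 3 synonymous substitutions.
Codon 3 (GTG, Val): 3 synonymous substitutions.
Codon 4 (CAA, Gln): 1 synonymous substitution.
Total: 3 + 3 + 3 + 1 = 10.

10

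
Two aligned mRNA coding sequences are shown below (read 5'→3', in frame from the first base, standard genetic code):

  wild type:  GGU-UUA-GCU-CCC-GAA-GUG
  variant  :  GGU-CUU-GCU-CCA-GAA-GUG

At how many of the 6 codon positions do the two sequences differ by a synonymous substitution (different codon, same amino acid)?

Codon 1: GGU Gly / GGU Gly — identical.
Codon 2: UUA Leu / CUU Leu — synonymous.
Codon 3: GCU Ala / GCU Ala — identical.
Codon 4: CCC Pro / CCA Pro — synonymous.
Codon 5: GAA Glu / GAA Glu — identical.
Codon 6: GUG Val / GUG Val — identical.
Synonymous differences: 2.

2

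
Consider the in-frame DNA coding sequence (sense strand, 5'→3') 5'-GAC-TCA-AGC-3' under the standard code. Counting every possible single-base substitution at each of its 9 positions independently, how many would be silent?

5

Codon 1 (GAC, Asp): 1 synonymous substitution.
Codon 2 (TCA, Ser): 3 synonymous substitutions.
Codon 3 (AGC, Ser): 1 synonymous substitution.
Total: 1 + 3 + 1 = 5.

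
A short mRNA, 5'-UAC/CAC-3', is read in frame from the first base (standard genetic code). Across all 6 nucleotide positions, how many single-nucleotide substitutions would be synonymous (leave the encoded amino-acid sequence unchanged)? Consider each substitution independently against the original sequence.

Codon 1 (UAC, Tyr): 1 synonymous substitution.
Codon 2 (CAC, His): 1 synonymous substitution.
Total: 1 + 1 = 2.

2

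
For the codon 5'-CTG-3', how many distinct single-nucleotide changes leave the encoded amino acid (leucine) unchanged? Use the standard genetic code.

4

Position 1: TTG → 1 synonymous.
Position 2: none → 0 synonymous.
Position 3: CTT, CTC, CTA → 3 synonymous.
Total: 1 + 0 + 3 = 4.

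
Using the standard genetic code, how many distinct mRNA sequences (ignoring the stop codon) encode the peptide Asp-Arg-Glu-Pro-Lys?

192

Asp: 2 codons.
Arg: 6 codons.
Glu: 2 codons.
Pro: 4 codons.
Lys: 2 codons.
2 × 6 × 2 × 4 × 2 = 192.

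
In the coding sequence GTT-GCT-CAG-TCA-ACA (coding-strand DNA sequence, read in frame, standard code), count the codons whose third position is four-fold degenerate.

Codon 1 GTT (Val): third position 4-fold.
Codon 2 GCT (Ala): third position 4-fold.
Codon 3 CAG (Gln): third position 2-fold.
Codon 4 TCA (Ser): third position 4-fold.
Codon 5 ACA (Thr): third position 4-fold.
Four-fold degenerate third positions: 4.

4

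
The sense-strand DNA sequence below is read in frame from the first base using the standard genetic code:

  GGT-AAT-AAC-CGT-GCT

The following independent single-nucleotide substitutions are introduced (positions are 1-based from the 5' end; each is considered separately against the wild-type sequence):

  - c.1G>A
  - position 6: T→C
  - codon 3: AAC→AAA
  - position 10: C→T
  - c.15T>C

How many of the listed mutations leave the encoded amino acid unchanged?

2

Codon 1: GGT (Gly) → AGT (Ser) — missense.
Codon 2: AAT (Asn) → AAC (Asn) — synonymous.
Codon 3: AAC (Asn) → AAA (Lys) — missense.
Codon 4: CGT (Arg) → TGT (Cys) — missense.
Codon 5: GCT (Ala) → GCC (Ala) — synonymous.
Synonymous: 2 of 5.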